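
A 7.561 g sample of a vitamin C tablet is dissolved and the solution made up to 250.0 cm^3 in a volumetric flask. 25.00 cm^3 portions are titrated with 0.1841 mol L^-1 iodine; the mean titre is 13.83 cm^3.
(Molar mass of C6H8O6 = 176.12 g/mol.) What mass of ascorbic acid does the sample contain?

4.484 g

C6H8O6 + I2 → C6H6O6 + 2 HI
n(I2) per titration = 0.01383 × 0.1841 = 2.546 × 10^-3 mol
n(C6H8O6) in each aliquot = 2.546 × 10^-3 mol (1:1 ratio)
n(C6H8O6) in the whole flask = 2.546 × 10^-3 × 250.0/25.00 = 0.02546 mol
mass of C6H8O6 = 0.02546 × 176.12 = 4.484 g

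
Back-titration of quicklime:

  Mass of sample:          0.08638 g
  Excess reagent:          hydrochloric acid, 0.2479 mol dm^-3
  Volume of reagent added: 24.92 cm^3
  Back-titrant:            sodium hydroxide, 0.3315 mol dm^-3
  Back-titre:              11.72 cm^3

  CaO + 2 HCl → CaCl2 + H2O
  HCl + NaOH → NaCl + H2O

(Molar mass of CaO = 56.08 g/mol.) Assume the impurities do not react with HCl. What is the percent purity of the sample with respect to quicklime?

n(HCl) added = 0.02492 × 0.2479 = 6.178 × 10^-3 mol
n(NaOH) used in back-titration = 0.01172 × 0.3315 = 3.885 × 10^-3 mol
n(HCl) left over = 3.885 × 10^-3 mol (1:1 ratio)
n(HCl) consumed by analyte = 6.178 × 10^-3 − 3.885 × 10^-3 = 2.292 × 10^-3 mol
From the 1:2 ratio, n(CaO) = 1/2 × 2.292 × 10^-3 = 1.146 × 10^-3 mol
mass of CaO = 1.146 × 10^-3 × 56.08 = 0.06428 g
% CaO = 0.06428 / 0.08638 × 100 = 74.42 %

74.42 %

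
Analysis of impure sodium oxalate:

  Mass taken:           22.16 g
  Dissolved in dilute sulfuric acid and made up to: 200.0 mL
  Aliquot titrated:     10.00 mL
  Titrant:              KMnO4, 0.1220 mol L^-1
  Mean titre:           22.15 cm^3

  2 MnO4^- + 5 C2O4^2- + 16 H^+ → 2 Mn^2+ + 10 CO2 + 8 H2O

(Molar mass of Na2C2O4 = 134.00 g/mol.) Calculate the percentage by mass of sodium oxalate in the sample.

81.70 %

n(KMnO4) per titration = 0.02215 × 0.1220 = 2.702 × 10^-3 mol
From the 5:2 ratio, n(Na2C2O4) in each aliquot = 5/2 × 2.702 × 10^-3 = 6.756 × 10^-3 mol
n(Na2C2O4) in the whole flask = 6.756 × 10^-3 × 200.0/10.00 = 0.1351 mol
mass of Na2C2O4 = 0.1351 × 134.00 = 18.11 g
% Na2C2O4 = 18.11 / 22.16 × 100 = 81.70 %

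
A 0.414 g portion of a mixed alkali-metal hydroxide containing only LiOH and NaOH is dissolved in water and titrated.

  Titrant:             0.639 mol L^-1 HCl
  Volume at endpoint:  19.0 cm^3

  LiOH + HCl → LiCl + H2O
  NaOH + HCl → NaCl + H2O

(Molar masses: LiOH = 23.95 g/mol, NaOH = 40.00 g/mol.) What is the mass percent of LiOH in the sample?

25.8 %

n(HCl) = 0.0190 × 0.639 = 0.0121 mol
Let x = n(LiOH), y = n(NaOH).
Titrant: 1x + 1y = 0.0121;  mass: 23.95x + 40.00y = 0.414
Solving, x = 4.46 × 10^-3 mol, y = 7.68 × 10^-3 mol
mass of LiOH = 4.46 × 10^-3 × 23.95 = 0.107 g
% LiOH = 0.107 / 0.414 × 100 = 25.8 %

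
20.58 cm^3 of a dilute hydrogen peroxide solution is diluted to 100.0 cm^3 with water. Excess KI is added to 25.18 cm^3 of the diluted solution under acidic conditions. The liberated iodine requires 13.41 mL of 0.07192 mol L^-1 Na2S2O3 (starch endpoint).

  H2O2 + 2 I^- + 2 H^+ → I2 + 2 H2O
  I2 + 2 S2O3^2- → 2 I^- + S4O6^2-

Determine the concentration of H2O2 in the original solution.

0.09306 mol/L

n(S2O3^2-) = 0.01341 × 0.07192 = 9.644 × 10^-4 mol
n(I2) = n(S2O3^2-)/2 = 4.822 × 10^-4 mol
n(H2O2) in the aliquot = 4.822 × 10^-4 mol (1:1 ratio)
[H2O2]_dilute = 4.822 × 10^-4 / 0.02518 = 0.01915 mol/L
[H2O2]_original = 0.01915 × 100.0/20.58 = 0.09306 mol/L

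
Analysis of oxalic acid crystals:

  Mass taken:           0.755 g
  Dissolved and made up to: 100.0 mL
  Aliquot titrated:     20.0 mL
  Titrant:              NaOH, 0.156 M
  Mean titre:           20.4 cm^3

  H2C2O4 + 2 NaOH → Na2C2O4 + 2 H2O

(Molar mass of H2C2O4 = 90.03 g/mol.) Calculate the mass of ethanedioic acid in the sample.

0.716 g

n(NaOH) per titration = 0.0204 × 0.156 = 3.18 × 10^-3 mol
From the 1:2 ratio, n(H2C2O4) in each aliquot = 1/2 × 3.18 × 10^-3 = 1.59 × 10^-3 mol
n(H2C2O4) in the whole flask = 1.59 × 10^-3 × 100.0/20.0 = 7.96 × 10^-3 mol
mass of H2C2O4 = 7.96 × 10^-3 × 90.03 = 0.716 g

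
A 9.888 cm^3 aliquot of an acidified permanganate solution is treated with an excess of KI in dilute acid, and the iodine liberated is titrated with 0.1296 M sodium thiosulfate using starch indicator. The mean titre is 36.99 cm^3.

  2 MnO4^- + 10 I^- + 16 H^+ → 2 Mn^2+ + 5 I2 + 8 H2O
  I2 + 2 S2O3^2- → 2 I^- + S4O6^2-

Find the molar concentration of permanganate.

n(S2O3^2-) = 0.03699 × 0.1296 = 4.794 × 10^-3 mol
n(I2) = n(S2O3^2-)/2 = 2.397 × 10^-3 mol
From the 2:5 ratio, n(MnO4^-) in the aliquot = 2/5 × 2.397 × 10^-3 = 9.588 × 10^-4 mol
[MnO4^-] = 9.588 × 10^-4 / 0.009888 = 0.09696 mol/L

0.09696 M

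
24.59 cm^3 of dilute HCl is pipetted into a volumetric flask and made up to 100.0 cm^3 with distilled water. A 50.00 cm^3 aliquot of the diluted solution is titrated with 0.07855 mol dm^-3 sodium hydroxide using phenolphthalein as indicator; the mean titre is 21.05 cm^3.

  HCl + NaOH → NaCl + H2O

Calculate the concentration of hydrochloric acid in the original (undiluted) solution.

n(NaOH) = 0.02105 × 0.07855 = 1.653 × 10^-3 mol
n(HCl) in the aliquot = 1.653 × 10^-3 mol (1:1 ratio)
[HCl]_dilute = 1.653 × 10^-3 / 0.05000 = 0.03307 mol/L
Dilution factor = 100.0 / 24.59 = 4.067
[HCl]_stock = 0.03307 × 4.067 = 0.1345 mol/L

0.1345 mol/L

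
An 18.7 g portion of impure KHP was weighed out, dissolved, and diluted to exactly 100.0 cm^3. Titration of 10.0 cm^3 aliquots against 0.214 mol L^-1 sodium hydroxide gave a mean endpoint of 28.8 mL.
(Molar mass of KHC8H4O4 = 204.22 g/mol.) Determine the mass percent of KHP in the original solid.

KHC8H4O4 + NaOH → KNaC8H4O4 + H2O
n(NaOH) per titration = 0.0288 × 0.214 = 6.16 × 10^-3 mol
n(KHC8H4O4) in each aliquot = 6.16 × 10^-3 mol (1:1 ratio)
n(KHC8H4O4) in the whole flask = 6.16 × 10^-3 × 100.0/10.0 = 0.0616 mol
mass of KHC8H4O4 = 0.0616 × 204.22 = 12.6 g
% KHC8H4O4 = 12.6 / 18.7 × 100 = 67.3 %

67.3 %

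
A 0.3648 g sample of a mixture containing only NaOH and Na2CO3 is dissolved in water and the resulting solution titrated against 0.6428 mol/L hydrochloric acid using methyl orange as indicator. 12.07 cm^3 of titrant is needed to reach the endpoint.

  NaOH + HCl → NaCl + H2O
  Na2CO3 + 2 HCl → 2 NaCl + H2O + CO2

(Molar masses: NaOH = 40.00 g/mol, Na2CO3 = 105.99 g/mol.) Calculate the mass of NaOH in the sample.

0.1427 g

n(HCl) = 0.01207 × 0.6428 = 7.759 × 10^-3 mol
Let x = n(NaOH), y = n(Na2CO3).
Titrant: 1x + 2y = 7.759 × 10^-3;  mass: 40.00x + 105.99y = 0.3648
Solving, x = 3.568 × 10^-3 mol, y = 2.095 × 10^-3 mol
mass of NaOH = 3.568 × 10^-3 × 40.00 = 0.1427 g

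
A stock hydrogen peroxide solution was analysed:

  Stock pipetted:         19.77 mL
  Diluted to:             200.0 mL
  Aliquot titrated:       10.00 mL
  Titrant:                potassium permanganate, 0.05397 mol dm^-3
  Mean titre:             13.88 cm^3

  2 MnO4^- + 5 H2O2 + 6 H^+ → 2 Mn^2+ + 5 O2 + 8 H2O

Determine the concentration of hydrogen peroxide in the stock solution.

n(KMnO4) = 0.01388 × 0.05397 = 7.491 × 10^-4 mol
From the 5:2 ratio, n(H2O2) in the aliquot = 5/2 × 7.491 × 10^-4 = 1.873 × 10^-3 mol
[H2O2]_dilute = 1.873 × 10^-3 / 0.01000 = 0.1873 mol/L
Dilution factor = 200.0 / 19.77 = 10.12
[H2O2]_stock = 0.1873 × 10.12 = 1.895 mol/L

1.895 mol/L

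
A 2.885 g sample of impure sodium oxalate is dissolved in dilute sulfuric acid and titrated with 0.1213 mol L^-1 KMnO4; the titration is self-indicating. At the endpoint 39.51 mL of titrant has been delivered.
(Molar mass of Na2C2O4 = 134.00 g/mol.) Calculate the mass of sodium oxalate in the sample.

2 MnO4^- + 5 C2O4^2- + 16 H^+ → 2 Mn^2+ + 10 CO2 + 8 H2O
n(KMnO4) = 0.03951 L × 0.1213 mol/L = 4.793 × 10^-3 mol
From the 5:2 ratio, n(Na2C2O4) = 5/2 × 4.793 × 10^-3 = 0.01198 mol
mass of Na2C2O4 = 0.01198 × 134.00 g/mol = 1.606 g

1.606 g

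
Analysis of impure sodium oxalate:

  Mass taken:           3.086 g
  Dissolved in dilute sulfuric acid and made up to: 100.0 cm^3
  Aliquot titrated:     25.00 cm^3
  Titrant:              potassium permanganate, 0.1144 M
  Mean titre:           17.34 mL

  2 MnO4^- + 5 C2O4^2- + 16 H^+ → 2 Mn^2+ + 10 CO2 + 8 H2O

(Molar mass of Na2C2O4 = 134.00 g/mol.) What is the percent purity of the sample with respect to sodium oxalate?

n(KMnO4) per titration = 0.01734 × 0.1144 = 1.984 × 10^-3 mol
From the 5:2 ratio, n(Na2C2O4) in each aliquot = 5/2 × 1.984 × 10^-3 = 4.959 × 10^-3 mol
n(Na2C2O4) in the whole flask = 4.959 × 10^-3 × 100.0/25.00 = 0.01984 mol
mass of Na2C2O4 = 0.01984 × 134.00 = 2.658 g
% Na2C2O4 = 2.658 / 3.086 × 100 = 86.14 %

86.14 %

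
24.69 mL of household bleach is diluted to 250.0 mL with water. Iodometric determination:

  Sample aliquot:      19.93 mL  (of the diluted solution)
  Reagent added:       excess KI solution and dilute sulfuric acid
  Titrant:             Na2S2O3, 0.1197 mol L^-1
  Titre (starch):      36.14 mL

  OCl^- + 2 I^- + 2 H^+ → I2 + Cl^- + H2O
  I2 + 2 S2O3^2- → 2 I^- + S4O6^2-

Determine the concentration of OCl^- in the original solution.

1.099 mol/L

n(S2O3^2-) = 0.03614 × 0.1197 = 4.326 × 10^-3 mol
n(I2) = n(S2O3^2-)/2 = 2.163 × 10^-3 mol
n(OCl^-) in the aliquot = 2.163 × 10^-3 mol (1:1 ratio)
[OCl^-]_dilute = 2.163 × 10^-3 / 0.01993 = 0.1085 mol/L
[OCl^-]_original = 0.1085 × 250.0/24.69 = 1.099 mol/L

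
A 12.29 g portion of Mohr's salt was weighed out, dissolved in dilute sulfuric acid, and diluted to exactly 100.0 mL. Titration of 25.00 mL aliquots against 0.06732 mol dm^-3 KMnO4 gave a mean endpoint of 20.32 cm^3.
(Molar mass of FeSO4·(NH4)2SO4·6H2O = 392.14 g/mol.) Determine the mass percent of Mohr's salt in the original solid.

87.29 %

MnO4^- + 5 Fe^2+ + 8 H^+ → Mn^2+ + 5 Fe^3+ + 4 H2O
n(KMnO4) per titration = 0.02032 × 0.06732 = 1.368 × 10^-3 mol
From the 5:1 ratio, n(FeSO4·(NH4)2SO4·6H2O) in each aliquot = 5/1 × 1.368 × 10^-3 = 6.840 × 10^-3 mol
n(FeSO4·(NH4)2SO4·6H2O) in the whole flask = 6.840 × 10^-3 × 100.0/25.00 = 0.02736 mol
mass of FeSO4·(NH4)2SO4·6H2O = 0.02736 × 392.14 = 10.73 g
% FeSO4·(NH4)2SO4·6H2O = 10.73 / 12.29 × 100 = 87.29 %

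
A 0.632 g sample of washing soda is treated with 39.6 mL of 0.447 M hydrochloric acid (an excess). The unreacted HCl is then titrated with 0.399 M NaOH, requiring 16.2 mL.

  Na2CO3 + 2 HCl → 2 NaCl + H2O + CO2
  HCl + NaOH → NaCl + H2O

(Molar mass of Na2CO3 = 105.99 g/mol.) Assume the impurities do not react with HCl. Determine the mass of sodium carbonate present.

n(HCl) added = 0.0396 × 0.447 = 0.0177 mol
n(NaOH) used in back-titration = 0.0162 × 0.399 = 6.46 × 10^-3 mol
n(HCl) left over = 6.46 × 10^-3 mol (1:1 ratio)
n(HCl) consumed by analyte = 0.0177 − 6.46 × 10^-3 = 0.0112 mol
From the 1:2 ratio, n(Na2CO3) = 1/2 × 0.0112 = 5.62 × 10^-3 mol
mass of Na2CO3 = 5.62 × 10^-3 × 105.99 = 0.596 g

0.596 g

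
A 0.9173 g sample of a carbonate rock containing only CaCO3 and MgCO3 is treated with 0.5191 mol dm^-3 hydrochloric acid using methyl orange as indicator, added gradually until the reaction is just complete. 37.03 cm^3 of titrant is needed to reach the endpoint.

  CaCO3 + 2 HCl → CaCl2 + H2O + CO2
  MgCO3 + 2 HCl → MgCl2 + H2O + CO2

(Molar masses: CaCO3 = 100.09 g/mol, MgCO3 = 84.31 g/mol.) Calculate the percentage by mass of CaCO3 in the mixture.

n(HCl) = 0.03703 × 0.5191 = 0.01922 mol
Let x = n(CaCO3), y = n(MgCO3).
Titrant: 2x + 2y = 0.01922;  mass: 100.09x + 84.31y = 0.9173
Solving, x = 6.780 × 10^-3 mol, y = 2.831 × 10^-3 mol
mass of CaCO3 = 6.780 × 10^-3 × 100.09 = 0.6786 g
% CaCO3 = 0.6786 / 0.9173 × 100 = 73.98 %

73.98 %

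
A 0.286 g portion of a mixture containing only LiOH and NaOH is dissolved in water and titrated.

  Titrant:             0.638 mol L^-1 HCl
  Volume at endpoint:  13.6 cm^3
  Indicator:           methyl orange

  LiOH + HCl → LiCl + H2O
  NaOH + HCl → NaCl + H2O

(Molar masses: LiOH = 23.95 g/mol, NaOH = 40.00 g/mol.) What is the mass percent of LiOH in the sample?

n(HCl) = 0.0136 × 0.638 = 8.68 × 10^-3 mol
Let x = n(LiOH), y = n(NaOH).
Titrant: 1x + 1y = 8.68 × 10^-3;  mass: 23.95x + 40.00y = 0.286
Solving, x = 3.81 × 10^-3 mol, y = 4.87 × 10^-3 mol
mass of LiOH = 3.81 × 10^-3 × 23.95 = 0.0911 g
% LiOH = 0.0911 / 0.286 × 100 = 31.9 %

31.9 %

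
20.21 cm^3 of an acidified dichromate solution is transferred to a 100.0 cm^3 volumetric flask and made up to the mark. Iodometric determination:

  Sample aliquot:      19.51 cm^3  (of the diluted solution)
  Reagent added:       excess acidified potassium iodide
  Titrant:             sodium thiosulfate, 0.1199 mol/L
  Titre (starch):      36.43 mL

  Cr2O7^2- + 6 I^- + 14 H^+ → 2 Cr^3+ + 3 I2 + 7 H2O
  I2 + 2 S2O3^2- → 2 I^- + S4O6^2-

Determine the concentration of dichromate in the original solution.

0.1846 mol/L

n(S2O3^2-) = 0.03643 × 0.1199 = 4.368 × 10^-3 mol
n(I2) = n(S2O3^2-)/2 = 2.184 × 10^-3 mol
From the 1:3 ratio, n(Cr2O7^2-) in the aliquot = 1/3 × 2.184 × 10^-3 = 7.280 × 10^-4 mol
[Cr2O7^2-]_dilute = 7.280 × 10^-4 / 0.01951 = 0.03731 mol/L
[Cr2O7^2-]_original = 0.03731 × 100.0/20.21 = 0.1846 mol/L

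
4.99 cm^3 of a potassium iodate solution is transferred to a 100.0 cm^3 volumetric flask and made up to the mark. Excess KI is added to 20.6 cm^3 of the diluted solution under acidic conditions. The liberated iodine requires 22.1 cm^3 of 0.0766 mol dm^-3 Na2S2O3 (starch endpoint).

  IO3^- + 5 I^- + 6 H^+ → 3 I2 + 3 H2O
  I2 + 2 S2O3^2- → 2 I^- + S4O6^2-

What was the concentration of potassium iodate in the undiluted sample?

n(S2O3^2-) = 0.0221 × 0.0766 = 1.69 × 10^-3 mol
n(I2) = n(S2O3^2-)/2 = 8.46 × 10^-4 mol
From the 1:3 ratio, n(IO3^-) in the aliquot = 1/3 × 8.46 × 10^-4 = 2.82 × 10^-4 mol
[IO3^-]_dilute = 2.82 × 10^-4 / 0.0206 = 0.0137 mol/L
[IO3^-]_original = 0.0137 × 100.0/4.99 = 0.274 mol/L

0.274 mol/L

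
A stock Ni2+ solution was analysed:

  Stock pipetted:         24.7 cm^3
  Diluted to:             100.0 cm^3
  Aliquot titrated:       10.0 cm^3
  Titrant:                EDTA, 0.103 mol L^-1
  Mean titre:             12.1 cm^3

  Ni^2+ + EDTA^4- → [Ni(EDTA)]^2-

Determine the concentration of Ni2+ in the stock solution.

0.505 mol/L

n(EDTA) = 0.0121 × 0.103 = 1.25 × 10^-3 mol
n(Ni2+) in the aliquot = 1.25 × 10^-3 mol (1:1 ratio)
[Ni2+]_dilute = 1.25 × 10^-3 / 0.0100 = 0.125 mol/L
Dilution factor = 100.0 / 24.7 = 4.049
[Ni2+]_stock = 0.125 × 4.049 = 0.505 mol/L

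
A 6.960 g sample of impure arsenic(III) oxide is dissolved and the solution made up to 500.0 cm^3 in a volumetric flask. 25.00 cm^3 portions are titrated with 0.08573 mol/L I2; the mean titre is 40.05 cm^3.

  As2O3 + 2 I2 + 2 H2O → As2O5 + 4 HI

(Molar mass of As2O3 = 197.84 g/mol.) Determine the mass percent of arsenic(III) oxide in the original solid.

97.60 %

n(I2) per titration = 0.04005 × 0.08573 = 3.433 × 10^-3 mol
From the 1:2 ratio, n(As2O3) in each aliquot = 1/2 × 3.433 × 10^-3 = 1.717 × 10^-3 mol
n(As2O3) in the whole flask = 1.717 × 10^-3 × 500.0/25.00 = 0.03433 mol
mass of As2O3 = 0.03433 × 197.84 = 6.793 g
% As2O3 = 6.793 / 6.960 × 100 = 97.60 %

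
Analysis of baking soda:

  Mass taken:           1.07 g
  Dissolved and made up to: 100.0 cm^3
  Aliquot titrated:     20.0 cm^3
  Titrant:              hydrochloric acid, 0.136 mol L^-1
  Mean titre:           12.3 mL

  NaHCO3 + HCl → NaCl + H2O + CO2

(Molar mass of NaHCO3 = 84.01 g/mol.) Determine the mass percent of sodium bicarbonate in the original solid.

n(HCl) per titration = 0.0123 × 0.136 = 1.67 × 10^-3 mol
n(NaHCO3) in each aliquot = 1.67 × 10^-3 mol (1:1 ratio)
n(NaHCO3) in the whole flask = 1.67 × 10^-3 × 100.0/20.0 = 8.36 × 10^-3 mol
mass of NaHCO3 = 8.36 × 10^-3 × 84.01 = 0.703 g
% NaHCO3 = 0.703 / 1.07 × 100 = 65.7 %

65.7 %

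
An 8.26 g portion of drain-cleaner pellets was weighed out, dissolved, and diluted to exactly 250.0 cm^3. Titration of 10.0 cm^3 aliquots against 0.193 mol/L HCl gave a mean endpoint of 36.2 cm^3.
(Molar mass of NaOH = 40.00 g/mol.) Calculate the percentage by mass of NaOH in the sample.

84.6 %

NaOH + HCl → NaCl + H2O
n(HCl) per titration = 0.0362 × 0.193 = 6.99 × 10^-3 mol
n(NaOH) in each aliquot = 6.99 × 10^-3 mol (1:1 ratio)
n(NaOH) in the whole flask = 6.99 × 10^-3 × 250.0/10.0 = 0.175 mol
mass of NaOH = 0.175 × 40.00 = 6.99 g
% NaOH = 6.99 / 8.26 × 100 = 84.6 %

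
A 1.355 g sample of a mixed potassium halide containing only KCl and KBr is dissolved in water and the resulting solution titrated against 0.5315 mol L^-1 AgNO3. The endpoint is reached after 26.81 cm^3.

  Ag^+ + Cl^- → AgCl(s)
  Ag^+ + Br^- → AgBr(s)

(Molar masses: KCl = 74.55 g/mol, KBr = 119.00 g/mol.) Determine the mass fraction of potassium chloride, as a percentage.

42.17 %

n(AgNO3) = 0.02681 × 0.5315 = 0.01425 mol
Let x = n(KCl), y = n(KBr).
Titrant: 1x + 1y = 0.01425;  mass: 74.55x + 119.00y = 1.355
Solving, x = 7.665 × 10^-3 mol, y = 6.585 × 10^-3 mol
mass of KCl = 7.665 × 10^-3 × 74.55 = 0.5714 g
% KCl = 0.5714 / 1.355 × 100 = 42.17 %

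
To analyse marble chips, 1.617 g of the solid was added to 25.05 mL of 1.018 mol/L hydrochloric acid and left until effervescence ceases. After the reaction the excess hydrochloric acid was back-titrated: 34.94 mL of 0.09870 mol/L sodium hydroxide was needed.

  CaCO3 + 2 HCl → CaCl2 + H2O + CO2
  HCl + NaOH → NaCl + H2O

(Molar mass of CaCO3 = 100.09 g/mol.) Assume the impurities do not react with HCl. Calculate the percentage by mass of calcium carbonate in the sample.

n(HCl) added = 0.02505 × 1.018 = 0.02550 mol
n(NaOH) used in back-titration = 0.03494 × 0.09870 = 3.449 × 10^-3 mol
n(HCl) left over = 3.449 × 10^-3 mol (1:1 ratio)
n(HCl) consumed by analyte = 0.02550 − 3.449 × 10^-3 = 0.02205 mol
From the 1:2 ratio, n(CaCO3) = 1/2 × 0.02205 = 0.01103 mol
mass of CaCO3 = 0.01103 × 100.09 = 1.104 g
% CaCO3 = 1.104 / 1.617 × 100 = 68.25 %

68.25 %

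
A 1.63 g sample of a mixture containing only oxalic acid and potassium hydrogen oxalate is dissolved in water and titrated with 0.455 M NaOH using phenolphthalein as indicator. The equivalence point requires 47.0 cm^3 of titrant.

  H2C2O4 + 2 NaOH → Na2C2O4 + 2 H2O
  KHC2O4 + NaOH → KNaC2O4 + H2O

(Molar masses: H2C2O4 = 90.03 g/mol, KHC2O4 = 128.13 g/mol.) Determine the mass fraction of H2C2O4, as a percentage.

n(NaOH) = 0.0470 × 0.455 = 0.0214 mol
Let x = n(H2C2O4), y = n(KHC2O4).
Titrant: 2x + 1y = 0.0214;  mass: 90.03x + 128.13y = 1.63
Solving, x = 6.68 × 10^-3 mol, y = 8.03 × 10^-3 mol
mass of H2C2O4 = 6.68 × 10^-3 × 90.03 = 0.601 g
% H2C2O4 = 0.601 / 1.63 × 100 = 36.9 %

36.9 %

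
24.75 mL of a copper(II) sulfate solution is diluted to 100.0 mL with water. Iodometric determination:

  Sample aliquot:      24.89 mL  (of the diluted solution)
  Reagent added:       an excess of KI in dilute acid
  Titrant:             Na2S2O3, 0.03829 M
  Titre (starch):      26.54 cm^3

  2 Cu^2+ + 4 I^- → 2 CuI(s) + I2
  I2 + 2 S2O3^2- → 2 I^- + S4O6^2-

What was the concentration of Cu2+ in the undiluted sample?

n(S2O3^2-) = 0.02654 × 0.03829 = 1.016 × 10^-3 mol
n(I2) = n(S2O3^2-)/2 = 5.081 × 10^-4 mol
From the 2:1 ratio, n(Cu2+) in the aliquot = 2/1 × 5.081 × 10^-4 = 1.016 × 10^-3 mol
[Cu2+]_dilute = 1.016 × 10^-3 / 0.02489 = 0.04083 mol/L
[Cu2+]_original = 0.04083 × 100.0/24.75 = 0.1650 mol/L

0.1650 M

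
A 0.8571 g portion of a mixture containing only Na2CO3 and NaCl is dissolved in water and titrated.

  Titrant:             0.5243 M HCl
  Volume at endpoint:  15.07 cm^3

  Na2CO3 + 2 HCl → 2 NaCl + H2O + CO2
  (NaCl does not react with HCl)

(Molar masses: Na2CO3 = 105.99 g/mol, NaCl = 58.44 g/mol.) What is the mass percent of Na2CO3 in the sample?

n(HCl) = 0.01507 × 0.5243 = 7.901 × 10^-3 mol
Let x = n(Na2CO3), y = n(NaCl).
Titrant: 2x = 7.901 × 10^-3;  mass: 105.99x + 58.44y = 0.8571
Solving, x = 3.951 × 10^-3 mol, y = 7.501 × 10^-3 mol
mass of Na2CO3 = 3.951 × 10^-3 × 105.99 = 0.4187 g
% Na2CO3 = 0.4187 / 0.8571 × 100 = 48.85 %

48.85 %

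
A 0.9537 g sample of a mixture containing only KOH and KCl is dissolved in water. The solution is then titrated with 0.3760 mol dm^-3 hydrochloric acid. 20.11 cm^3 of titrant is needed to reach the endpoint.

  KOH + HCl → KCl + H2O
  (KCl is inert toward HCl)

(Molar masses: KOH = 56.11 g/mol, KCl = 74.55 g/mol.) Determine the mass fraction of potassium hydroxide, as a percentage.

44.49 %

n(HCl) = 0.02011 × 0.3760 = 7.561 × 10^-3 mol
Let x = n(KOH), y = n(KCl).
Titrant: 1x = 7.561 × 10^-3;  mass: 56.11x + 74.55y = 0.9537
Solving, x = 7.561 × 10^-3 mol, y = 7.102 × 10^-3 mol
mass of KOH = 7.561 × 10^-3 × 56.11 = 0.4243 g
% KOH = 0.4243 / 0.9537 × 100 = 44.49 %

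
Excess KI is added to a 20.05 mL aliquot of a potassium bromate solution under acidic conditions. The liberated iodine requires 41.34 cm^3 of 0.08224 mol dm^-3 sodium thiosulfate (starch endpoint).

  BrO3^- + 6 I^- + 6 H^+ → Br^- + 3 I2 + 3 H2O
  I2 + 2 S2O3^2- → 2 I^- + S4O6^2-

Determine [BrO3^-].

n(S2O3^2-) = 0.04134 × 0.08224 = 3.400 × 10^-3 mol
n(I2) = n(S2O3^2-)/2 = 1.700 × 10^-3 mol
From the 1:3 ratio, n(BrO3^-) in the aliquot = 1/3 × 1.700 × 10^-3 = 5.666 × 10^-4 mol
[BrO3^-] = 5.666 × 10^-4 / 0.02005 = 0.02826 mol/L

0.02826 mol/L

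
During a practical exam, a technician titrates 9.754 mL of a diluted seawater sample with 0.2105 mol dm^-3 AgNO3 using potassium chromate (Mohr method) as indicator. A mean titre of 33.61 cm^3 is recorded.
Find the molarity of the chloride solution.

0.7253 mol/L

Ag^+ + Cl^- → AgCl(s)
n(AgNO3) = 0.03361 L × 0.2105 mol/L = 7.075 × 10^-3 mol
n(Cl-) = 7.075 × 10^-3 mol (1:1 mole ratio)
[Cl-] = 7.075 × 10^-3 mol / 0.009754 L = 0.7253 mol/L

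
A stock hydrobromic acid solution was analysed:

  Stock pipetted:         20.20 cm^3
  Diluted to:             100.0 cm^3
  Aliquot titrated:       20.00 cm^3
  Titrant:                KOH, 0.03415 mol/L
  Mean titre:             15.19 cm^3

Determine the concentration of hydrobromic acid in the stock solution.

0.1284 mol/L

HBr + KOH → KBr + H2O
n(KOH) = 0.01519 × 0.03415 = 5.187 × 10^-4 mol
n(HBr) in the aliquot = 5.187 × 10^-4 mol (1:1 ratio)
[HBr]_dilute = 5.187 × 10^-4 / 0.02000 = 0.02594 mol/L
Dilution factor = 100.0 / 20.20 = 4.950
[HBr]_stock = 0.02594 × 4.950 = 0.1284 mol/L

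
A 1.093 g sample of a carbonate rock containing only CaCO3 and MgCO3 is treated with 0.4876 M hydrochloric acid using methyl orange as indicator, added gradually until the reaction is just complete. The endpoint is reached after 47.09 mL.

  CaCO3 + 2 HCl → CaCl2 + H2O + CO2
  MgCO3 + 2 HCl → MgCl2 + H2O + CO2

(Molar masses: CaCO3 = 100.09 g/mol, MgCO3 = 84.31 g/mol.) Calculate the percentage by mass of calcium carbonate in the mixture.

n(HCl) = 0.04709 × 0.4876 = 0.02296 mol
Let x = n(CaCO3), y = n(MgCO3).
Titrant: 2x + 2y = 0.02296;  mass: 100.09x + 84.31y = 1.093
Solving, x = 7.926 × 10^-3 mol, y = 3.554 × 10^-3 mol
mass of CaCO3 = 7.926 × 10^-3 × 100.09 = 0.7933 g
% CaCO3 = 0.7933 / 1.093 × 100 = 72.58 %

72.58 %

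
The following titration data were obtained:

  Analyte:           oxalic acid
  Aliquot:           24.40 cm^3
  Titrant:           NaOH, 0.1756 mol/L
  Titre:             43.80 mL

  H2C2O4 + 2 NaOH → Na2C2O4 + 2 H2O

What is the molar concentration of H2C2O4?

0.1576 mol/L

n(NaOH) = 0.04380 L × 0.1756 mol/L = 7.691 × 10^-3 mol
From the 1:2 mole ratio, n(H2C2O4) = 1/2 × 7.691 × 10^-3 = 3.846 × 10^-3 mol
[H2C2O4] = 3.846 × 10^-3 mol / 0.02440 L = 0.1576 mol/L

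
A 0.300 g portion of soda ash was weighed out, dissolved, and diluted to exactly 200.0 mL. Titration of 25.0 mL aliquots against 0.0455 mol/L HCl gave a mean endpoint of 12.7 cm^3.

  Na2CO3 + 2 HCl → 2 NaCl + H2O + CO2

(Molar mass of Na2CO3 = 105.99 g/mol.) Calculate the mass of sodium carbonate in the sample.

n(HCl) per titration = 0.0127 × 0.0455 = 5.78 × 10^-4 mol
From the 1:2 ratio, n(Na2CO3) in each aliquot = 1/2 × 5.78 × 10^-4 = 2.89 × 10^-4 mol
n(Na2CO3) in the whole flask = 2.89 × 10^-4 × 200.0/25.0 = 2.31 × 10^-3 mol
mass of Na2CO3 = 2.31 × 10^-3 × 105.99 = 0.245 g

0.245 g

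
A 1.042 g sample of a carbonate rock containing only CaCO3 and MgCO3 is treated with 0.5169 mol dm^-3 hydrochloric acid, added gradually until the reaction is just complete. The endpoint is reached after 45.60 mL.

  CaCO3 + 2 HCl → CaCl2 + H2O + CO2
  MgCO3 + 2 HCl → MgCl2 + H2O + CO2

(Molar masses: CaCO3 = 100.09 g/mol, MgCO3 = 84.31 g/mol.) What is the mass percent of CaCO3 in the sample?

29.45 %

n(HCl) = 0.04560 × 0.5169 = 0.02357 mol
Let x = n(CaCO3), y = n(MgCO3).
Titrant: 2x + 2y = 0.02357;  mass: 100.09x + 84.31y = 1.042
Solving, x = 3.066 × 10^-3 mol, y = 8.719 × 10^-3 mol
mass of CaCO3 = 3.066 × 10^-3 × 100.09 = 0.3069 g
% CaCO3 = 0.3069 / 1.042 × 100 = 29.45 %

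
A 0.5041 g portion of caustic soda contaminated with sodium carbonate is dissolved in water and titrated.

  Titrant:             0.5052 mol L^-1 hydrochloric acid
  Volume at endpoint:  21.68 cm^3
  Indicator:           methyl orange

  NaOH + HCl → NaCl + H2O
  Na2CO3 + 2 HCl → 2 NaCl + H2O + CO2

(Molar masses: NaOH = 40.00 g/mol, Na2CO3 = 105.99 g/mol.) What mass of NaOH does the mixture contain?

n(HCl) = 0.02168 × 0.5052 = 0.01095 mol
Let x = n(NaOH), y = n(Na2CO3).
Titrant: 1x + 2y = 0.01095;  mass: 40.00x + 105.99y = 0.5041
Solving, x = 5.875 × 10^-3 mol, y = 2.539 × 10^-3 mol
mass of NaOH = 5.875 × 10^-3 × 40.00 = 0.2350 g

0.2350 g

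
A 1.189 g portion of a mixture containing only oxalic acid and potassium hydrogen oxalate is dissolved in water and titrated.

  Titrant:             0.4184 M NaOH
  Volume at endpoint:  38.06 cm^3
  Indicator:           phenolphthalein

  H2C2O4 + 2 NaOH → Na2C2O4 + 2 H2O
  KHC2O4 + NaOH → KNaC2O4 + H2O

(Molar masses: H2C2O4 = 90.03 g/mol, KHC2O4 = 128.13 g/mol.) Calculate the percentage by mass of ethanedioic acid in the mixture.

n(NaOH) = 0.03806 × 0.4184 = 0.01592 mol
Let x = n(H2C2O4), y = n(KHC2O4).
Titrant: 2x + 1y = 0.01592;  mass: 90.03x + 128.13y = 1.189
Solving, x = 5.122 × 10^-3 mol, y = 5.681 × 10^-3 mol
mass of H2C2O4 = 5.122 × 10^-3 × 90.03 = 0.4611 g
% H2C2O4 = 0.4611 / 1.189 × 100 = 38.78 %

38.78 %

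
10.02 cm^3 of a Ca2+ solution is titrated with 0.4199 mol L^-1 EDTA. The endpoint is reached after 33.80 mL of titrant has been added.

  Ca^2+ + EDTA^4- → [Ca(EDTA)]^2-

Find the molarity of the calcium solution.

n(EDTA) = 0.03380 L × 0.4199 mol/L = 0.01419 mol
n(Ca2+) = 0.01419 mol (1:1 mole ratio)
[Ca2+] = 0.01419 mol / 0.01002 L = 1.416 mol/L

1.416 mol/L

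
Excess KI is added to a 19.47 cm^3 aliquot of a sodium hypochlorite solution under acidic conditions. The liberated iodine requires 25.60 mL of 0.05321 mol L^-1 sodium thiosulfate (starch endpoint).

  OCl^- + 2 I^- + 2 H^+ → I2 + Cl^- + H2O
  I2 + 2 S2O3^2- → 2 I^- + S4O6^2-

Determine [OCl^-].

0.03498 mol/L

n(S2O3^2-) = 0.02560 × 0.05321 = 1.362 × 10^-3 mol
n(I2) = n(S2O3^2-)/2 = 6.811 × 10^-4 mol
n(OCl^-) in the aliquot = 6.811 × 10^-4 mol (1:1 ratio)
[OCl^-] = 6.811 × 10^-4 / 0.01947 = 0.03498 mol/L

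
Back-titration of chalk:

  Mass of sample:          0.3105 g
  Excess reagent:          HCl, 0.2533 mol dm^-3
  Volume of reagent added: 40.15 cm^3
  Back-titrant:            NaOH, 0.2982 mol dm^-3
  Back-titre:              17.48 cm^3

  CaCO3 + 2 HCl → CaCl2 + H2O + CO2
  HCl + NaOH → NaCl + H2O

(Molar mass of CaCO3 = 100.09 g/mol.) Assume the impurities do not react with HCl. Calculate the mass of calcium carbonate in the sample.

0.2481 g

n(HCl) added = 0.04015 × 0.2533 = 0.01017 mol
n(NaOH) used in back-titration = 0.01748 × 0.2982 = 5.213 × 10^-3 mol
n(HCl) left over = 5.213 × 10^-3 mol (1:1 ratio)
n(HCl) consumed by analyte = 0.01017 − 5.213 × 10^-3 = 4.957 × 10^-3 mol
From the 1:2 ratio, n(CaCO3) = 1/2 × 4.957 × 10^-3 = 2.479 × 10^-3 mol
mass of CaCO3 = 2.479 × 10^-3 × 100.09 = 0.2481 g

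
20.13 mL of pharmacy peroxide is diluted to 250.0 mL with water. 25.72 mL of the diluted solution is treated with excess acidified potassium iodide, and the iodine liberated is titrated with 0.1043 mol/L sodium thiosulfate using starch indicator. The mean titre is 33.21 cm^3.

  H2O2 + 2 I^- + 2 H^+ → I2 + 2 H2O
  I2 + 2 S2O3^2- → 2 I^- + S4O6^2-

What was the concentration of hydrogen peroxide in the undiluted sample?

0.8363 mol/L

n(S2O3^2-) = 0.03321 × 0.1043 = 3.464 × 10^-3 mol
n(I2) = n(S2O3^2-)/2 = 1.732 × 10^-3 mol
n(H2O2) in the aliquot = 1.732 × 10^-3 mol (1:1 ratio)
[H2O2]_dilute = 1.732 × 10^-3 / 0.02572 = 0.06734 mol/L
[H2O2]_original = 0.06734 × 250.0/20.13 = 0.8363 mol/L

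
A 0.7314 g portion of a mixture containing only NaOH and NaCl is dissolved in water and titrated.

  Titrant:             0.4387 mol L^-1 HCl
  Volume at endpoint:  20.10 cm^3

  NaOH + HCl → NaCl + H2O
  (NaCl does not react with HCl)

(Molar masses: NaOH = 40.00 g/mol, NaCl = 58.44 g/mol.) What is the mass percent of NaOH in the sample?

n(HCl) = 0.02010 × 0.4387 = 8.818 × 10^-3 mol
Let x = n(NaOH), y = n(NaCl).
Titrant: 1x = 8.818 × 10^-3;  mass: 40.00x + 58.44y = 0.7314
Solving, x = 8.818 × 10^-3 mol, y = 6.480 × 10^-3 mol
mass of NaOH = 8.818 × 10^-3 × 40.00 = 0.3527 g
% NaOH = 0.3527 / 0.7314 × 100 = 48.22 %

48.22 %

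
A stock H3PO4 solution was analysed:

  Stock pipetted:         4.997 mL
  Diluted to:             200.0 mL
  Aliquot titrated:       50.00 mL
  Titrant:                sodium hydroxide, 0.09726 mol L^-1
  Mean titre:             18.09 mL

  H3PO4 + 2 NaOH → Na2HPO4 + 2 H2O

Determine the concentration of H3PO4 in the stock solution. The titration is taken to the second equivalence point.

n(NaOH) = 0.01809 × 0.09726 = 1.759 × 10^-3 mol
From the 1:2 ratio, n(H3PO4) in the aliquot = 1/2 × 1.759 × 10^-3 = 8.797 × 10^-4 mol
[H3PO4]_dilute = 8.797 × 10^-4 / 0.05000 = 0.01759 mol/L
Dilution factor = 200.0 / 4.997 = 40.02
[H3PO4]_stock = 0.01759 × 40.02 = 0.7042 mol/L

0.7042 mol/L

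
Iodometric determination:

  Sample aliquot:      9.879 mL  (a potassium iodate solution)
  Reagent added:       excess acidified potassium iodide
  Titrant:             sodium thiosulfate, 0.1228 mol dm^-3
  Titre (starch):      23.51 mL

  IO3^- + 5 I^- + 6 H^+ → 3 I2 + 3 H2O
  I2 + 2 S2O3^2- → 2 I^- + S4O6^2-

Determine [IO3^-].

n(S2O3^2-) = 0.02351 × 0.1228 = 2.887 × 10^-3 mol
n(I2) = n(S2O3^2-)/2 = 1.444 × 10^-3 mol
From the 1:3 ratio, n(IO3^-) in the aliquot = 1/3 × 1.444 × 10^-3 = 4.812 × 10^-4 mol
[IO3^-] = 4.812 × 10^-4 / 0.009879 = 0.04871 mol/L

0.04871 mol/L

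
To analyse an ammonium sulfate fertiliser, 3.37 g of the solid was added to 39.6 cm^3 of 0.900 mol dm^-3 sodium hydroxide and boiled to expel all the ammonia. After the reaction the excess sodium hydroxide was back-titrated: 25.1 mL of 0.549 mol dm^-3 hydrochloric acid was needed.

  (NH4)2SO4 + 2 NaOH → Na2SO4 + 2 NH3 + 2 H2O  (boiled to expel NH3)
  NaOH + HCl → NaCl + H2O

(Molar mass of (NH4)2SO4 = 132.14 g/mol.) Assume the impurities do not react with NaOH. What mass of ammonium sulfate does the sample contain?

1.44 g

n(NaOH) added = 0.0396 × 0.900 = 0.0356 mol
n(HCl) used in back-titration = 0.0251 × 0.549 = 0.0138 mol
n(NaOH) left over = 0.0138 mol (1:1 ratio)
n(NaOH) consumed by analyte = 0.0356 − 0.0138 = 0.0219 mol
From the 1:2 ratio, n((NH4)2SO4) = 1/2 × 0.0219 = 0.0109 mol
mass of (NH4)2SO4 = 0.0109 × 132.14 = 1.44 g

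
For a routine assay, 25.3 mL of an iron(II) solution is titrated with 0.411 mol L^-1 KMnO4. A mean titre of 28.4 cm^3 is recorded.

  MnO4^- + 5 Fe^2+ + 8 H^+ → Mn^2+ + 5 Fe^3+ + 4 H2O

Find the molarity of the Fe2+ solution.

2.31 mol/L

n(KMnO4) = 0.0284 L × 0.411 mol/L = 0.0117 mol
From the 5:1 mole ratio, n(Fe2+) = 5/1 × 0.0117 = 0.0584 mol
[Fe2+] = 0.0584 mol / 0.0253 L = 2.31 mol/L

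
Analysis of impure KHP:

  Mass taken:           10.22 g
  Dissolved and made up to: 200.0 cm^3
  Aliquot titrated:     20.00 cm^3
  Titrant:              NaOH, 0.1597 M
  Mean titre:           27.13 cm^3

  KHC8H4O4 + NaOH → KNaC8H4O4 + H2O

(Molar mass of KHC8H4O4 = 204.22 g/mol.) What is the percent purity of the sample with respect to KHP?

86.58 %

n(NaOH) per titration = 0.02713 × 0.1597 = 4.333 × 10^-3 mol
n(KHC8H4O4) in each aliquot = 4.333 × 10^-3 mol (1:1 ratio)
n(KHC8H4O4) in the whole flask = 4.333 × 10^-3 × 200.0/20.00 = 0.04333 mol
mass of KHC8H4O4 = 0.04333 × 204.22 = 8.848 g
% KHC8H4O4 = 8.848 / 10.22 × 100 = 86.58 %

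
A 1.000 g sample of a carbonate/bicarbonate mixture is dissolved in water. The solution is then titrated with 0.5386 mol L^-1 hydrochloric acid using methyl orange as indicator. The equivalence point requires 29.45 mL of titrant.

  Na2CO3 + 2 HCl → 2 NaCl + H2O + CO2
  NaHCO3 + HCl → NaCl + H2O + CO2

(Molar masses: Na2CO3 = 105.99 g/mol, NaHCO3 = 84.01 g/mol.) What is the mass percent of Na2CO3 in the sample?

56.82 %

n(HCl) = 0.02945 × 0.5386 = 0.01586 mol
Let x = n(Na2CO3), y = n(NaHCO3).
Titrant: 2x + 1y = 0.01586;  mass: 105.99x + 84.01y = 1.000
Solving, x = 5.361 × 10^-3 mol, y = 5.140 × 10^-3 mol
mass of Na2CO3 = 5.361 × 10^-3 × 105.99 = 0.5682 g
% Na2CO3 = 0.5682 / 1.000 × 100 = 56.82 %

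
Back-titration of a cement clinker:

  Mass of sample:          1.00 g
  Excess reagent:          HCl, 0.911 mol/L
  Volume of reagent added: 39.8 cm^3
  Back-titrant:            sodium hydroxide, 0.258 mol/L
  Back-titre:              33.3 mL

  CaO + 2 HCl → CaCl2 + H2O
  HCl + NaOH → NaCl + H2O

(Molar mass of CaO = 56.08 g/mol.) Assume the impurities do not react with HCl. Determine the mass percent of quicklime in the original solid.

n(HCl) added = 0.0398 × 0.911 = 0.0363 mol
n(NaOH) used in back-titration = 0.0333 × 0.258 = 8.59 × 10^-3 mol
n(HCl) left over = 8.59 × 10^-3 mol (1:1 ratio)
n(HCl) consumed by analyte = 0.0363 − 8.59 × 10^-3 = 0.0277 mol
From the 1:2 ratio, n(CaO) = 1/2 × 0.0277 = 0.0138 mol
mass of CaO = 0.0138 × 56.08 = 0.776 g
% CaO = 0.776 / 1.00 × 100 = 77.6 %

77.6 %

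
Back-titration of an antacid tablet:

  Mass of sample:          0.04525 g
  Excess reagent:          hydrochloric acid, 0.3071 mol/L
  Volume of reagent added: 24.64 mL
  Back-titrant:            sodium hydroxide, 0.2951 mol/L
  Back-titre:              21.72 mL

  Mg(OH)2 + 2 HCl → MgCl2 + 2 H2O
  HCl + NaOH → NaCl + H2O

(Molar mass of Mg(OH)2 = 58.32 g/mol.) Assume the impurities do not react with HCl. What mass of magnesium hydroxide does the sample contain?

0.03375 g

n(HCl) added = 0.02464 × 0.3071 = 7.567 × 10^-3 mol
n(NaOH) used in back-titration = 0.02172 × 0.2951 = 6.410 × 10^-3 mol
n(HCl) left over = 6.410 × 10^-3 mol (1:1 ratio)
n(HCl) consumed by analyte = 7.567 × 10^-3 − 6.410 × 10^-3 = 1.157 × 10^-3 mol
From the 1:2 ratio, n(Mg(OH)2) = 1/2 × 1.157 × 10^-3 = 5.787 × 10^-4 mol
mass of Mg(OH)2 = 5.787 × 10^-4 × 58.32 = 0.03375 g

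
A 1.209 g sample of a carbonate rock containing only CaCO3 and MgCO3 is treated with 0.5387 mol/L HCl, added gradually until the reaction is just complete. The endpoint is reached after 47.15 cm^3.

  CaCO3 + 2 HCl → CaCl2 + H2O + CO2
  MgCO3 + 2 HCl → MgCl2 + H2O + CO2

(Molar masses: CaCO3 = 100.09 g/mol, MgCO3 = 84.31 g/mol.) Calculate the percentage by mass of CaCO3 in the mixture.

n(HCl) = 0.04715 × 0.5387 = 0.02540 mol
Let x = n(CaCO3), y = n(MgCO3).
Titrant: 2x + 2y = 0.02540;  mass: 100.09x + 84.31y = 1.209
Solving, x = 8.763 × 10^-3 mol, y = 3.937 × 10^-3 mol
mass of CaCO3 = 8.763 × 10^-3 × 100.09 = 0.8771 g
% CaCO3 = 0.8771 / 1.209 × 100 = 72.54 %

72.54 %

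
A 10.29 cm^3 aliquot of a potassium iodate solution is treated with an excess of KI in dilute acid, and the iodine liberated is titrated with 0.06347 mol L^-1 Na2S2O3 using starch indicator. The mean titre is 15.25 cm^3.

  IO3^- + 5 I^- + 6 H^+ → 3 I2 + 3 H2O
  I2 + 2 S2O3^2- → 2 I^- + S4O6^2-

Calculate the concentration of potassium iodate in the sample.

n(S2O3^2-) = 0.01525 × 0.06347 = 9.679 × 10^-4 mol
n(I2) = n(S2O3^2-)/2 = 4.840 × 10^-4 mol
From the 1:3 ratio, n(IO3^-) in the aliquot = 1/3 × 4.840 × 10^-4 = 1.613 × 10^-4 mol
[IO3^-] = 1.613 × 10^-4 / 0.01029 = 0.01568 mol/L

0.01568 mol/L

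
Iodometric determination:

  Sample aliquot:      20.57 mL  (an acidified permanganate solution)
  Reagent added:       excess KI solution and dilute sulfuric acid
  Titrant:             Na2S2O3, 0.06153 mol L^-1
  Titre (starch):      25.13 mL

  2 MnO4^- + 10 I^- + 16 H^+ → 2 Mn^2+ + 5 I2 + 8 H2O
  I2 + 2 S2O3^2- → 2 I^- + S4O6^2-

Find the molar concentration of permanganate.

n(S2O3^2-) = 0.02513 × 0.06153 = 1.546 × 10^-3 mol
n(I2) = n(S2O3^2-)/2 = 7.731 × 10^-4 mol
From the 2:5 ratio, n(MnO4^-) in the aliquot = 2/5 × 7.731 × 10^-4 = 3.092 × 10^-4 mol
[MnO4^-] = 3.092 × 10^-4 / 0.02057 = 0.01503 mol/L

0.01503 mol/L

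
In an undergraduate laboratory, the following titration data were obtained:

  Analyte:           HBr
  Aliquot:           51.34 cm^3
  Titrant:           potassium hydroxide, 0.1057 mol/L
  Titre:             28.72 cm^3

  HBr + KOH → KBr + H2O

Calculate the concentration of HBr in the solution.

0.05913 mol/L

n(KOH) = 0.02872 L × 0.1057 mol/L = 3.036 × 10^-3 mol
n(HBr) = 3.036 × 10^-3 mol (1:1 mole ratio)
[HBr] = 3.036 × 10^-3 mol / 0.05134 L = 0.05913 mol/L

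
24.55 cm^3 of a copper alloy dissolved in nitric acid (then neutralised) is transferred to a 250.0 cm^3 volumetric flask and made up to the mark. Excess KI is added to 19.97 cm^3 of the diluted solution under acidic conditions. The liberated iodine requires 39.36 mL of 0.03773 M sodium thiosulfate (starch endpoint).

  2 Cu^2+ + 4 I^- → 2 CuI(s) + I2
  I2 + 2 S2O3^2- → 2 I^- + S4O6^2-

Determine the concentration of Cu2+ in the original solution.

0.7573 M

n(S2O3^2-) = 0.03936 × 0.03773 = 1.485 × 10^-3 mol
n(I2) = n(S2O3^2-)/2 = 7.425 × 10^-4 mol
From the 2:1 ratio, n(Cu2+) in the aliquot = 2/1 × 7.425 × 10^-4 = 1.485 × 10^-3 mol
[Cu2+]_dilute = 1.485 × 10^-3 / 0.01997 = 0.07436 mol/L
[Cu2+]_original = 0.07436 × 250.0/24.55 = 0.7573 mol/L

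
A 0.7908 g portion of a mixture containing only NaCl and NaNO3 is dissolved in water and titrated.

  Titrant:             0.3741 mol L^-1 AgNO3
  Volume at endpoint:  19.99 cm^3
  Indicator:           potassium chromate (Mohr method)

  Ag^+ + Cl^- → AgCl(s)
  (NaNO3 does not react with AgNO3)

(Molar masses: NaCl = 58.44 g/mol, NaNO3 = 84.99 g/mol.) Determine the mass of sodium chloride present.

0.4370 g

n(AgNO3) = 0.01999 × 0.3741 = 7.478 × 10^-3 mol
Let x = n(NaCl), y = n(NaNO3).
Titrant: 1x = 7.478 × 10^-3;  mass: 58.44x + 84.99y = 0.7908
Solving, x = 7.478 × 10^-3 mol, y = 4.162 × 10^-3 mol
mass of NaCl = 7.478 × 10^-3 × 58.44 = 0.4370 g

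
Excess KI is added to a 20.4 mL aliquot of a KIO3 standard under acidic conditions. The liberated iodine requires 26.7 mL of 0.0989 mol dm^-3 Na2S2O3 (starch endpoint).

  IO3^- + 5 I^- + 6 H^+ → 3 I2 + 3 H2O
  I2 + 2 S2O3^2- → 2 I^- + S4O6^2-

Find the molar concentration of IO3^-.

n(S2O3^2-) = 0.0267 × 0.0989 = 2.64 × 10^-3 mol
n(I2) = n(S2O3^2-)/2 = 1.32 × 10^-3 mol
From the 1:3 ratio, n(IO3^-) in the aliquot = 1/3 × 1.32 × 10^-3 = 4.40 × 10^-4 mol
[IO3^-] = 4.40 × 10^-4 / 0.0204 = 0.0216 mol/L

0.0216 mol/L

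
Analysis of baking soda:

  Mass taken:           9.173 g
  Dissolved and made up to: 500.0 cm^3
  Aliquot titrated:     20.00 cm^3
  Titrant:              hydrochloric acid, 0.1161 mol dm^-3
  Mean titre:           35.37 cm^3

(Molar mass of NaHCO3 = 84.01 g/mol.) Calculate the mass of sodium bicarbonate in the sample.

8.625 g

NaHCO3 + HCl → NaCl + H2O + CO2
n(HCl) per titration = 0.03537 × 0.1161 = 4.106 × 10^-3 mol
n(NaHCO3) in each aliquot = 4.106 × 10^-3 mol (1:1 ratio)
n(NaHCO3) in the whole flask = 4.106 × 10^-3 × 500.0/20.00 = 0.1027 mol
mass of NaHCO3 = 0.1027 × 84.01 = 8.625 g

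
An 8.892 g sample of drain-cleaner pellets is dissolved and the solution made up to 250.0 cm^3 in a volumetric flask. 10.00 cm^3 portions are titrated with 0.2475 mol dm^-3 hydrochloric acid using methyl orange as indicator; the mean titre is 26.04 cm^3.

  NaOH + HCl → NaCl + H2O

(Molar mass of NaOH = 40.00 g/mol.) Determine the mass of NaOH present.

n(HCl) per titration = 0.02604 × 0.2475 = 6.445 × 10^-3 mol
n(NaOH) in each aliquot = 6.445 × 10^-3 mol (1:1 ratio)
n(NaOH) in the whole flask = 6.445 × 10^-3 × 250.0/10.00 = 0.1611 mol
mass of NaOH = 0.1611 × 40.00 = 6.445 g

6.445 g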